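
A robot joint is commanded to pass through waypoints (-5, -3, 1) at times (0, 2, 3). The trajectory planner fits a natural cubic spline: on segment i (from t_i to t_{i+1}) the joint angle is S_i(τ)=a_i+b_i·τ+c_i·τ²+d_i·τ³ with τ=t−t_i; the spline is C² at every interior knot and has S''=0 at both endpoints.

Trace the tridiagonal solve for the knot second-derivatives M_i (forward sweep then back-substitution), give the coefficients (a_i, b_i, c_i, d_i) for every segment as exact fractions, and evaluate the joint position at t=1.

Δ: Δ0=1, Δ1=4
row 1: diag=6, rhs=18; c'=1/6, d'=3
back: M1=3
M: M0=0, M1=3, M2=0
seg 0: a=-5, c=M0/2=0, d=(M1−M0)/(6·2)=1/4, b=Δ0−h0·(2M0+M1)/6=0
seg 1: a=-3, c=M1/2=3/2, d=(M2−M1)/(6·1)=-1/2, b=Δ1−h1·(2M1+M2)/6=3
t_q=1 → seg 0, τ=1; S=-5+0·τ+0·τ²+1/4·τ³=-19/4

  seg 0: a=-5 b=0 c=0 d=1/4
  seg 1: a=-3 b=3 c=3/2 d=-1/2
S(1) = -19/4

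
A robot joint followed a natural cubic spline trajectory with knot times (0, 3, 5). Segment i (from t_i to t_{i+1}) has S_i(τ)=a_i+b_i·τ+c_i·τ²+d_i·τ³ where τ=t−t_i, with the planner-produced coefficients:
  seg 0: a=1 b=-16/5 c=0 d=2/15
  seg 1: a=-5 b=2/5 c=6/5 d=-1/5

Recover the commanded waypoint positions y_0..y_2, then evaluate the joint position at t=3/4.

y_0=1 y_1=-5 y_2=-1
S(3/4) = -43/32

y_0 = S_0(0) = a_0 = 1
y_1 = S_1(0) = a_1 = -5
y_2 = S_1(2) = -1
t_q=3/4 is in segment 0 (τ=3/4); S_0(τ)=-43/32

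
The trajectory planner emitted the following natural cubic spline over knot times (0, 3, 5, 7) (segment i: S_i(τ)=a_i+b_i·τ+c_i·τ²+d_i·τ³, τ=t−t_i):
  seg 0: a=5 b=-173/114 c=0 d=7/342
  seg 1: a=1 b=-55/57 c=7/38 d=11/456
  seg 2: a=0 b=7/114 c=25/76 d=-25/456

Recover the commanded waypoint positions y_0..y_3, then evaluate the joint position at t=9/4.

y_0=5 y_1=1 y_2=0 y_3=1
S(9/4) = 4423/2432

y_0 = S_0(0) = a_0 = 5
y_1 = S_1(0) = a_1 = 1
y_2 = S_2(0) = a_2 = 0
y_3 = S_2(2) = 1
t_q=9/4 is in segment 0 (τ=9/4); S_0(τ)=4423/2432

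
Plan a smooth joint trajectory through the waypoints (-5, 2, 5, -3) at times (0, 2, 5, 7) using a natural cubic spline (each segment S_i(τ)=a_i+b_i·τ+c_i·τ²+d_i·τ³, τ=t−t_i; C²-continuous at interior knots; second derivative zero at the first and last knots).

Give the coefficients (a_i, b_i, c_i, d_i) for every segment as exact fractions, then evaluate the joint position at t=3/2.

Δ: Δ0=7/2, Δ1=1, Δ2=-4
row 1: diag=10, rhs=-15; c'=3/10, d'=-3/2
row 2: denom=10−3·3/10=91/10; d'=(-30−3·-3/2)/(91/10)=-255/91
back: M2=-255/91
back: M1=-3/2−3/10·-255/91=-60/91
M: M0=0, M1=-60/91, M2=-255/91, M3=0
seg 0: a=-5, c=M0/2=0, d=(M1−M0)/(6·2)=-5/91, b=Δ0−h0·(2M0+M1)/6=677/182
seg 1: a=2, c=M1/2=-30/91, d=(M2−M1)/(6·3)=-5/42, b=Δ1−h1·(2M1+M2)/6=557/182
seg 2: a=5, c=M2/2=-255/182, d=(M3−M2)/(6·2)=85/364, b=Δ2−h2·(2M2+M3)/6=-194/91
t_q=3/2 → seg 0, τ=3/2; S=-5+677/182·τ+0·τ²+-5/91·τ³=41/104

  seg 0: a=-5 b=677/182 c=0 d=-5/91
  seg 1: a=2 b=557/182 c=-30/91 d=-5/42
  seg 2: a=5 b=-194/91 c=-255/182 d=85/364
S(3/2) = 41/104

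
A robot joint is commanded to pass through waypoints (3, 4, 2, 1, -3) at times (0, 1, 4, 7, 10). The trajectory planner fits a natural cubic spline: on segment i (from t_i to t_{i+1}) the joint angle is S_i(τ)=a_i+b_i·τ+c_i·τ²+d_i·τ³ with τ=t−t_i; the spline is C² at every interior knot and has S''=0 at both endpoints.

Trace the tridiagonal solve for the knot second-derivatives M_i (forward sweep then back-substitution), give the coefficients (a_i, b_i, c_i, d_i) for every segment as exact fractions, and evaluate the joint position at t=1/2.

Δ: Δ0=1, Δ1=-2/3, Δ2=-1/3, Δ3=-4/3
row 1: diag=8, rhs=-10; c'=3/8, d'=-5/4
row 2: denom=12−3·3/8=87/8; d'=(2−3·-5/4)/(87/8)=46/87
row 3: denom=12−3·8/29=324/29; d'=(-6−3·46/87)/(324/29)=-55/81
back: M3=-55/81
back: M2=46/87−8/29·-55/81=58/81
back: M1=-5/4−3/8·58/81=-41/27
M: M0=0, M1=-41/27, M2=58/81, M3=-55/81, M4=0
seg 0: a=3, c=M0/2=0, d=(M1−M0)/(6·1)=-41/162, b=Δ0−h0·(2M0+M1)/6=203/162
seg 1: a=4, c=M1/2=-41/54, d=(M2−M1)/(6·3)=181/1458, b=Δ1−h1·(2M1+M2)/6=40/81
seg 2: a=2, c=M2/2=29/81, d=(M3−M2)/(6·3)=-113/1458, b=Δ2−h2·(2M2+M3)/6=-115/162
seg 3: a=1, c=M3/2=-55/162, d=(M4−M3)/(6·3)=55/1458, b=Δ3−h3·(2M3+M4)/6=-53/81
t_q=1/2 → seg 0, τ=1/2; S=3+203/162·τ+0·τ²+-41/162·τ³=1553/432

  seg 0: a=3 b=203/162 c=0 d=-41/162
  seg 1: a=4 b=40/81 c=-41/54 d=181/1458
  seg 2: a=2 b=-115/162 c=29/81 d=-113/1458
  seg 3: a=1 b=-53/81 c=-55/162 d=55/1458
S(1/2) = 1553/432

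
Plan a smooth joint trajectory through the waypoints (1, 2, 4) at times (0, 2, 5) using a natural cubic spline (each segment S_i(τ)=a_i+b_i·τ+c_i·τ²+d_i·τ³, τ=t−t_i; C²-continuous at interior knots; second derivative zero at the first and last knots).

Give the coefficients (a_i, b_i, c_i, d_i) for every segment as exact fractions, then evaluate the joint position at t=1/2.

Δ: Δ0=1/2, Δ1=2/3
row 1: diag=10, rhs=1; c'=3/10, d'=1/10
back: M1=1/10
M: M0=0, M1=1/10, M2=0
seg 0: a=1, c=M0/2=0, d=(M1−M0)/(6·2)=1/120, b=Δ0−h0·(2M0+M1)/6=7/15
seg 1: a=2, c=M1/2=1/20, d=(M2−M1)/(6·3)=-1/180, b=Δ1−h1·(2M1+M2)/6=17/30
t_q=1/2 → seg 0, τ=1/2; S=1+7/15·τ+0·τ²+1/120·τ³=79/64

  seg 0: a=1 b=7/15 c=0 d=1/120
  seg 1: a=2 b=17/30 c=1/20 d=-1/180
S(1/2) = 79/64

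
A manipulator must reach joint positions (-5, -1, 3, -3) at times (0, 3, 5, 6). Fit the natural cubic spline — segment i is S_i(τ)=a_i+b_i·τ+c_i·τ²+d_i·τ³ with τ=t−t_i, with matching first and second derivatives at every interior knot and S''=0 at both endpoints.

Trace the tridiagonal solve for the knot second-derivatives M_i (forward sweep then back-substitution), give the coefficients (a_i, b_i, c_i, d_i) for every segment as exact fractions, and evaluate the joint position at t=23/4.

Δ: Δ0=4/3, Δ1=2, Δ2=-6
row 1: diag=10, rhs=4; c'=1/5, d'=2/5
row 2: denom=6−2·1/5=28/5; d'=(-48−2·2/5)/(28/5)=-61/7
back: M2=-61/7
back: M1=2/5−1/5·-61/7=15/7
M: M0=0, M1=15/7, M2=-61/7, M3=0
seg 0: a=-5, c=M0/2=0, d=(M1−M0)/(6·3)=5/42, b=Δ0−h0·(2M0+M1)/6=11/42
seg 1: a=-1, c=M1/2=15/14, d=(M2−M1)/(6·2)=-19/21, b=Δ1−h1·(2M1+M2)/6=73/21
seg 2: a=3, c=M2/2=-61/14, d=(M3−M2)/(6·1)=61/42, b=Δ2−h2·(2M2+M3)/6=-65/21
t_q=23/4 → seg 2, τ=3/4; S=3+-65/21·τ+-61/14·τ²+61/42·τ³=-1039/896

  seg 0: a=-5 b=11/42 c=0 d=5/42
  seg 1: a=-1 b=73/21 c=15/14 d=-19/21
  seg 2: a=3 b=-65/21 c=-61/14 d=61/42
S(23/4) = -1039/896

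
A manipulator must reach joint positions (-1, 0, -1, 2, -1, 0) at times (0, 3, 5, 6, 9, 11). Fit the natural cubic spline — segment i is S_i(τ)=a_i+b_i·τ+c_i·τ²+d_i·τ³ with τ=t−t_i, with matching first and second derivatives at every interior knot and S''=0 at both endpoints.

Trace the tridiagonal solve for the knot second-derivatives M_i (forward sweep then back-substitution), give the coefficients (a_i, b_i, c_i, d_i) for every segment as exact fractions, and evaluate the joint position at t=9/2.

  seg 0: a=-1 b=2045/1938 c=0 d=-1399/17442
  seg 1: a=0 b=-1076/969 c=-1399/1938 d=1327/2584
  seg 2: a=-1 b=4195/1938 c=9145/3876 d=-1969/1292
  seg 3: a=2 b=527/228 c=-2144/969 d=12893/34884
  seg 4: a=-1 b=-1909/1938 c=1439/1292 d=-1439/7752
S(9/2) = -32179/20672

Δ: Δ0=1/3, Δ1=-1/2, Δ2=3, Δ3=-1, Δ4=1/2
row 1: diag=10, rhs=-5; c'=1/5, d'=-1/2
row 2: denom=6−2·1/5=28/5; d'=(21−2·-1/2)/(28/5)=55/14
row 3: denom=8−1·5/28=219/28; d'=(-24−1·55/14)/(219/28)=-782/219
row 4: denom=10−3·28/73=646/73; d'=(9−3·-782/219)/(646/73)=1439/646
back: M4=1439/646
back: M3=-782/219−28/73·1439/646=-4288/969
back: M2=55/14−5/28·-4288/969=9145/1938
back: M1=-1/2−1/5·9145/1938=-1399/969
M: M0=0, M1=-1399/969, M2=9145/1938, M3=-4288/969, M4=1439/646, M5=0
seg 0: a=-1, c=M0/2=0, d=(M1−M0)/(6·3)=-1399/17442, b=Δ0−h0·(2M0+M1)/6=2045/1938
seg 1: a=0, c=M1/2=-1399/1938, d=(M2−M1)/(6·2)=1327/2584, b=Δ1−h1·(2M1+M2)/6=-1076/969
seg 2: a=-1, c=M2/2=9145/3876, d=(M3−M2)/(6·1)=-1969/1292, b=Δ2−h2·(2M2+M3)/6=4195/1938
seg 3: a=2, c=M3/2=-2144/969, d=(M4−M3)/(6·3)=12893/34884, b=Δ3−h3·(2M3+M4)/6=527/228
seg 4: a=-1, c=M4/2=1439/1292, d=(M5−M4)/(6·2)=-1439/7752, b=Δ4−h4·(2M4+M5)/6=-1909/1938
t_q=9/2 → seg 1, τ=3/2; S=0+-1076/969·τ+-1399/1938·τ²+1327/2584·τ³=-32179/20672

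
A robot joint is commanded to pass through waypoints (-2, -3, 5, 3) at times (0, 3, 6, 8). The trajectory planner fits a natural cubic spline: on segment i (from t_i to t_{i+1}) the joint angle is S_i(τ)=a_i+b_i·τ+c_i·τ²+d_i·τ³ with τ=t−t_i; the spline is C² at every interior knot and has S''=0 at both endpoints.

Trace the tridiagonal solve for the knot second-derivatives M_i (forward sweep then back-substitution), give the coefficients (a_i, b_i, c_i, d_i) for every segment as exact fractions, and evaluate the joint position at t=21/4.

Δ: Δ0=-1/3, Δ1=8/3, Δ2=-1
row 1: diag=12, rhs=18; c'=1/4, d'=3/2
row 2: denom=10−3·1/4=37/4; d'=(-22−3·3/2)/(37/4)=-106/37
back: M2=-106/37
back: M1=3/2−1/4·-106/37=82/37
M: M0=0, M1=82/37, M2=-106/37, M3=0
seg 0: a=-2, c=M0/2=0, d=(M1−M0)/(6·3)=41/333, b=Δ0−h0·(2M0+M1)/6=-160/111
seg 1: a=-3, c=M1/2=41/37, d=(M2−M1)/(6·3)=-94/333, b=Δ1−h1·(2M1+M2)/6=209/111
seg 2: a=5, c=M2/2=-53/37, d=(M3−M2)/(6·2)=53/222, b=Δ2−h2·(2M2+M3)/6=101/111
t_q=21/4 → seg 1, τ=9/4; S=-3+209/111·τ+41/37·τ²+-94/333·τ³=4299/1184

  seg 0: a=-2 b=-160/111 c=0 d=41/333
  seg 1: a=-3 b=209/111 c=41/37 d=-94/333
  seg 2: a=5 b=101/111 c=-53/37 d=53/222
S(21/4) = 4299/1184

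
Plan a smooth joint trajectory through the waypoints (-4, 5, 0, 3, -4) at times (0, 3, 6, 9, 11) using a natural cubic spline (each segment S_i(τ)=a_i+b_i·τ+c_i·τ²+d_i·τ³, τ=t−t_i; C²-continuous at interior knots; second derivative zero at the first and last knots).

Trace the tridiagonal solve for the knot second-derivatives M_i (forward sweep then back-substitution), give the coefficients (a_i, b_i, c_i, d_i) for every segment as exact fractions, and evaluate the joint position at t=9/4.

  seg 0: a=-4 b=3761/828 c=0 d=-1277/7452
  seg 1: a=5 b=-35/414 c=-1277/828 d=2521/7452
  seg 2: a=0 b=-169/828 c=311/207 d=-2735/7452
  seg 3: a=3 b=-455/414 c=-497/276 d=497/1656
S(9/4) = 25131/5888

Δ: Δ0=3, Δ1=-5/3, Δ2=1, Δ3=-7/2
row 1: diag=12, rhs=-28; c'=1/4, d'=-7/3
row 2: denom=12−3·1/4=45/4; d'=(16−3·-7/3)/(45/4)=92/45
row 3: denom=10−3·4/15=46/5; d'=(-27−3·92/45)/(46/5)=-497/138
back: M3=-497/138
back: M2=92/45−4/15·-497/138=622/207
back: M1=-7/3−1/4·622/207=-1277/414
M: M0=0, M1=-1277/414, M2=622/207, M3=-497/138, M4=0
seg 0: a=-4, c=M0/2=0, d=(M1−M0)/(6·3)=-1277/7452, b=Δ0−h0·(2M0+M1)/6=3761/828
seg 1: a=5, c=M1/2=-1277/828, d=(M2−M1)/(6·3)=2521/7452, b=Δ1−h1·(2M1+M2)/6=-35/414
seg 2: a=0, c=M2/2=311/207, d=(M3−M2)/(6·3)=-2735/7452, b=Δ2−h2·(2M2+M3)/6=-169/828
seg 3: a=3, c=M3/2=-497/276, d=(M4−M3)/(6·2)=497/1656, b=Δ3−h3·(2M3+M4)/6=-455/414
t_q=9/4 → seg 0, τ=9/4; S=-4+3761/828·τ+0·τ²+-1277/7452·τ³=25131/5888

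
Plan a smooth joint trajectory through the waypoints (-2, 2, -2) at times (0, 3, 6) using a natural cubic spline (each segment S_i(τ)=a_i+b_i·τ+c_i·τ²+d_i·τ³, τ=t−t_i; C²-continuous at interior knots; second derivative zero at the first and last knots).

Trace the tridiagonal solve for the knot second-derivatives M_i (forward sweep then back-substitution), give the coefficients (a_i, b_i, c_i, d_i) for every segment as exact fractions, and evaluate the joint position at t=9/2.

  seg 0: a=-2 b=2 c=0 d=-2/27
  seg 1: a=2 b=0 c=-2/3 d=2/27
S(9/2) = 3/4

Δ: Δ0=4/3, Δ1=-4/3
row 1: diag=12, rhs=-16; c'=1/4, d'=-4/3
back: M1=-4/3
M: M0=0, M1=-4/3, M2=0
seg 0: a=-2, c=M0/2=0, d=(M1−M0)/(6·3)=-2/27, b=Δ0−h0·(2M0+M1)/6=2
seg 1: a=2, c=M1/2=-2/3, d=(M2−M1)/(6·3)=2/27, b=Δ1−h1·(2M1+M2)/6=0
t_q=9/2 → seg 1, τ=3/2; S=2+0·τ+-2/3·τ²+2/27·τ³=3/4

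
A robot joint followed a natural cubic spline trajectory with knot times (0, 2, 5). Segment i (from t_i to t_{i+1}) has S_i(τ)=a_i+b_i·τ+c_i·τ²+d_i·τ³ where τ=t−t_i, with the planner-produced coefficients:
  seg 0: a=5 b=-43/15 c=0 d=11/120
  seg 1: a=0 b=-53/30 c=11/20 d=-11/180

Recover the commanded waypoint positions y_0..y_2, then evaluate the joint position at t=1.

y_0=5 y_1=0 y_2=-2
S(1) = 89/40

y_0 = S_0(0) = a_0 = 5
y_1 = S_1(0) = a_1 = 0
y_2 = S_1(3) = -2
t_q=1 is in segment 0 (τ=1); S_0(τ)=89/40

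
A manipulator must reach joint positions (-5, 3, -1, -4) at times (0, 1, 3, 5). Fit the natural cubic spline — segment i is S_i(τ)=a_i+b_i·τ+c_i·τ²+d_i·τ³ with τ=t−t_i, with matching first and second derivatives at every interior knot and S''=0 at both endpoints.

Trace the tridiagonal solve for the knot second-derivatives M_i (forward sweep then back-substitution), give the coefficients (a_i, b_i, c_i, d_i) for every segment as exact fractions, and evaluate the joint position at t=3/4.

Δ: Δ0=8, Δ1=-2, Δ2=-3/2
row 1: diag=6, rhs=-60; c'=1/3, d'=-10
row 2: denom=8−2·1/3=22/3; d'=(3−2·-10)/(22/3)=69/22
back: M2=69/22
back: M1=-10−1/3·69/22=-243/22
M: M0=0, M1=-243/22, M2=69/22, M3=0
seg 0: a=-5, c=M0/2=0, d=(M1−M0)/(6·1)=-81/44, b=Δ0−h0·(2M0+M1)/6=433/44
seg 1: a=3, c=M1/2=-243/44, d=(M2−M1)/(6·2)=13/11, b=Δ1−h1·(2M1+M2)/6=95/22
seg 2: a=-1, c=M2/2=69/44, d=(M3−M2)/(6·2)=-23/88, b=Δ2−h2·(2M2+M3)/6=-79/22
t_q=3/4 → seg 0, τ=3/4; S=-5+433/44·τ+0·τ²+-81/44·τ³=4517/2816

  seg 0: a=-5 b=433/44 c=0 d=-81/44
  seg 1: a=3 b=95/22 c=-243/44 d=13/11
  seg 2: a=-1 b=-79/22 c=69/44 d=-23/88
S(3/4) = 4517/2816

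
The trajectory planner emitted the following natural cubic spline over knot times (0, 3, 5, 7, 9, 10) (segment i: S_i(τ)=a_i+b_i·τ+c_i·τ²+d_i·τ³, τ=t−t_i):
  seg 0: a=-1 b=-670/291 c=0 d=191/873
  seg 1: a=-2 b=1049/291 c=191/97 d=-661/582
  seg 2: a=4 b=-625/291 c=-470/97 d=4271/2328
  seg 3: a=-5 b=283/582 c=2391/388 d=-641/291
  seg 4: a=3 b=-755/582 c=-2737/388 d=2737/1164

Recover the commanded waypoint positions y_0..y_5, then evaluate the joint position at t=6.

y_0=-1 y_1=-2 y_2=4 y_3=-5 y_4=3 y_5=-3
S(6) = -899/776

y_0 = S_0(0) = a_0 = -1
y_1 = S_1(0) = a_1 = -2
y_2 = S_2(0) = a_2 = 4
y_3 = S_3(0) = a_3 = -5
y_4 = S_4(0) = a_4 = 3
y_5 = S_4(1) = -3
t_q=6 is in segment 2 (τ=1); S_2(τ)=-899/776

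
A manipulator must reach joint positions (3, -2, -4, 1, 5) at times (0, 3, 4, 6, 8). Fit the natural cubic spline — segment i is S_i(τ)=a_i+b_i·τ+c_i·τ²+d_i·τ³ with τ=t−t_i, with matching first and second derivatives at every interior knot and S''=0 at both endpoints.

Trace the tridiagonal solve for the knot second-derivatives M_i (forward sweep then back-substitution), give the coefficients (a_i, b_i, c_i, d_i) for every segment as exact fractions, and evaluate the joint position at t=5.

  seg 0: a=3 b=-1255/1032 c=0 d=-155/3096
  seg 1: a=-2 b=-1325/516 c=-155/344 d=1051/1032
  seg 2: a=-4 b=-427/1032 c=112/43 d=-2369/4128
  seg 3: a=1 b=1609/516 c=-577/688 d=577/4128
S(5) = -3279/1376

Δ: Δ0=-5/3, Δ1=-2, Δ2=5/2, Δ3=2
row 1: diag=8, rhs=-2; c'=1/8, d'=-1/4
row 2: denom=6−1·1/8=47/8; d'=(27−1·-1/4)/(47/8)=218/47
row 3: denom=8−2·16/47=344/47; d'=(-3−2·218/47)/(344/47)=-577/344
back: M3=-577/344
back: M2=218/47−16/47·-577/344=224/43
back: M1=-1/4−1/8·224/43=-155/172
M: M0=0, M1=-155/172, M2=224/43, M3=-577/344, M4=0
seg 0: a=3, c=M0/2=0, d=(M1−M0)/(6·3)=-155/3096, b=Δ0−h0·(2M0+M1)/6=-1255/1032
seg 1: a=-2, c=M1/2=-155/344, d=(M2−M1)/(6·1)=1051/1032, b=Δ1−h1·(2M1+M2)/6=-1325/516
seg 2: a=-4, c=M2/2=112/43, d=(M3−M2)/(6·2)=-2369/4128, b=Δ2−h2·(2M2+M3)/6=-427/1032
seg 3: a=1, c=M3/2=-577/688, d=(M4−M3)/(6·2)=577/4128, b=Δ3−h3·(2M3+M4)/6=1609/516
t_q=5 → seg 2, τ=1; S=-4+-427/1032·τ+112/43·τ²+-2369/4128·τ³=-3279/1376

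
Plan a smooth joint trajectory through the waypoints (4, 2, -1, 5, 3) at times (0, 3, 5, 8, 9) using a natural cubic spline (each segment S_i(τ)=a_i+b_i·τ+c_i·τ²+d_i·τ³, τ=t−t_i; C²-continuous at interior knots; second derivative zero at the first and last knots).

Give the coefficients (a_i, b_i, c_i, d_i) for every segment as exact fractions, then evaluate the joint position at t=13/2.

  seg 0: a=4 b=-23/452 c=0 d=-835/12204
  seg 1: a=2 b=-429/226 c=-835/1356 d=1105/2712
  seg 2: a=-1 b=179/339 c=620/339 d=-1361/3051
  seg 3: a=5 b=-184/339 c=-247/113 d=247/339
S(13/2) = 2171/904

Δ: Δ0=-2/3, Δ1=-3/2, Δ2=2, Δ3=-2
row 1: diag=10, rhs=-5; c'=1/5, d'=-1/2
row 2: denom=10−2·1/5=48/5; d'=(21−2·-1/2)/(48/5)=55/24
row 3: denom=8−3·5/16=113/16; d'=(-24−3·55/24)/(113/16)=-494/113
back: M3=-494/113
back: M2=55/24−5/16·-494/113=1240/339
back: M1=-1/2−1/5·1240/339=-835/678
M: M0=0, M1=-835/678, M2=1240/339, M3=-494/113, M4=0
seg 0: a=4, c=M0/2=0, d=(M1−M0)/(6·3)=-835/12204, b=Δ0−h0·(2M0+M1)/6=-23/452
seg 1: a=2, c=M1/2=-835/1356, d=(M2−M1)/(6·2)=1105/2712, b=Δ1−h1·(2M1+M2)/6=-429/226
seg 2: a=-1, c=M2/2=620/339, d=(M3−M2)/(6·3)=-1361/3051, b=Δ2−h2·(2M2+M3)/6=179/339
seg 3: a=5, c=M3/2=-247/113, d=(M4−M3)/(6·1)=247/339, b=Δ3−h3·(2M3+M4)/6=-184/339
t_q=13/2 → seg 2, τ=3/2; S=-1+179/339·τ+620/339·τ²+-1361/3051·τ³=2171/904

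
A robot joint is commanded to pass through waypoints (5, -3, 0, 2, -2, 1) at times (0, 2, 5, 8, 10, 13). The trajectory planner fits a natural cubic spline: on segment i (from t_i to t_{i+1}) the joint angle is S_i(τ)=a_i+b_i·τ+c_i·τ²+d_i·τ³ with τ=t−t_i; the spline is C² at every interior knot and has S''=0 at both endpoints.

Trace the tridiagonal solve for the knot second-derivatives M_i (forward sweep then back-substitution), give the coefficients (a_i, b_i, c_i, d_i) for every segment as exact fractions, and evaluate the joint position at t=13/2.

  seg 0: a=5 b=-1368/271 c=0 d=71/271
  seg 1: a=-3 b=-516/271 c=426/271 d=-491/2439
  seg 2: a=0 b=567/271 c=-65/271 d=-574/7317
  seg 3: a=2 b=-397/271 c=-769/813 d=1103/3252
  seg 4: a=-2 b=-958/813 c=1771/1626 d=-1771/14634
S(13/2) = 1265/542

Δ: Δ0=-4, Δ1=1, Δ2=2/3, Δ3=-2, Δ4=1
row 1: diag=10, rhs=30; c'=3/10, d'=3
row 2: denom=12−3·3/10=111/10; d'=(-2−3·3)/(111/10)=-110/111
row 3: denom=10−3·10/37=340/37; d'=(-16−3·-110/111)/(340/37)=-241/170
row 4: denom=10−2·37/170=813/85; d'=(18−2·-241/170)/(813/85)=1771/813
back: M4=1771/813
back: M3=-241/170−37/170·1771/813=-1538/813
back: M2=-110/111−10/37·-1538/813=-130/271
back: M1=3−3/10·-130/271=852/271
M: M0=0, M1=852/271, M2=-130/271, M3=-1538/813, M4=1771/813, M5=0
seg 0: a=5, c=M0/2=0, d=(M1−M0)/(6·2)=71/271, b=Δ0−h0·(2M0+M1)/6=-1368/271
seg 1: a=-3, c=M1/2=426/271, d=(M2−M1)/(6·3)=-491/2439, b=Δ1−h1·(2M1+M2)/6=-516/271
seg 2: a=0, c=M2/2=-65/271, d=(M3−M2)/(6·3)=-574/7317, b=Δ2−h2·(2M2+M3)/6=567/271
seg 3: a=2, c=M3/2=-769/813, d=(M4−M3)/(6·2)=1103/3252, b=Δ3−h3·(2M3+M4)/6=-397/271
seg 4: a=-2, c=M4/2=1771/1626, d=(M5−M4)/(6·3)=-1771/14634, b=Δ4−h4·(2M4+M5)/6=-958/813
t_q=13/2 → seg 2, τ=3/2; S=0+567/271·τ+-65/271·τ²+-574/7317·τ³=1265/542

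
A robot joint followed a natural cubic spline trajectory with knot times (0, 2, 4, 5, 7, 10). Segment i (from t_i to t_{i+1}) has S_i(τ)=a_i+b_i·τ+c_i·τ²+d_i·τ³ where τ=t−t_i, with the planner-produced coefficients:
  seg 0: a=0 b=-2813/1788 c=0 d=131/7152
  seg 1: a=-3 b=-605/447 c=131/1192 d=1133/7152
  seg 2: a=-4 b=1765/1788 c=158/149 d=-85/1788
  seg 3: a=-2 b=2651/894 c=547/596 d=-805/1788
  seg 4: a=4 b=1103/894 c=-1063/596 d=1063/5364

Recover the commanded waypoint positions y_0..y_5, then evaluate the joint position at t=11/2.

y_0 = S_0(0) = a_0 = 0
y_1 = S_1(0) = a_1 = -3
y_2 = S_2(0) = a_2 = -4
y_3 = S_3(0) = a_3 = -2
y_4 = S_4(0) = a_4 = 4
y_5 = S_4(3) = -3
t_q=11/2 is in segment 3 (τ=1/2); S_3(τ)=-1641/4768

y_0=0 y_1=-3 y_2=-4 y_3=-2 y_4=4 y_5=-3
S(11/2) = -1641/4768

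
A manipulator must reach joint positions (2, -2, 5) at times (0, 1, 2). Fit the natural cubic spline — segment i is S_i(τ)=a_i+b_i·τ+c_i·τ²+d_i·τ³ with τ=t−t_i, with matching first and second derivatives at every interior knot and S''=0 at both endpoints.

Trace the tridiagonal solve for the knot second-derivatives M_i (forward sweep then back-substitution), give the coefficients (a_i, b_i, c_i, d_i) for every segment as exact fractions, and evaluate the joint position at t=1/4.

Δ: Δ0=-4, Δ1=7
row 1: diag=4, rhs=66; c'=1/4, d'=33/2
back: M1=33/2
M: M0=0, M1=33/2, M2=0
seg 0: a=2, c=M0/2=0, d=(M1−M0)/(6·1)=11/4, b=Δ0−h0·(2M0+M1)/6=-27/4
seg 1: a=-2, c=M1/2=33/4, d=(M2−M1)/(6·1)=-11/4, b=Δ1−h1·(2M1+M2)/6=3/2
t_q=1/4 → seg 0, τ=1/4; S=2+-27/4·τ+0·τ²+11/4·τ³=91/256

  seg 0: a=2 b=-27/4 c=0 d=11/4
  seg 1: a=-2 b=3/2 c=33/4 d=-11/4
S(1/4) = 91/256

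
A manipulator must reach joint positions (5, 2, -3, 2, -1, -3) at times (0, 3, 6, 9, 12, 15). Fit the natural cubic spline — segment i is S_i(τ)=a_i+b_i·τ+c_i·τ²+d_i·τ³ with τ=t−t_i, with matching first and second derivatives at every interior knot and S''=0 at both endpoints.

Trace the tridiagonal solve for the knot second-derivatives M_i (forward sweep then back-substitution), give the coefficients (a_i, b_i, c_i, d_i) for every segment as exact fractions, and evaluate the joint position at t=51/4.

  seg 0: a=5 b=-332/627 c=0 d=-295/5643
  seg 1: a=2 b=-1217/627 c=-295/627 d=1057/5643
  seg 2: a=-3 b=184/627 c=254/209 d=-25/99
  seg 3: a=2 b=481/627 c=-221/209 d=881/5643
  seg 4: a=-1 b=-854/627 c=218/627 d=-218/5643
S(51/4) = -12321/6688

Δ: Δ0=-1, Δ1=-5/3, Δ2=5/3, Δ3=-1, Δ4=-2/3
row 1: diag=12, rhs=-4; c'=1/4, d'=-1/3
row 2: denom=12−3·1/4=45/4; d'=(20−3·-1/3)/(45/4)=28/15
row 3: denom=12−3·4/15=56/5; d'=(-16−3·28/15)/(56/5)=-27/14
row 4: denom=12−3·15/56=627/56; d'=(2−3·-27/14)/(627/56)=436/627
back: M4=436/627
back: M3=-27/14−15/56·436/627=-442/209
back: M2=28/15−4/15·-442/209=508/209
back: M1=-1/3−1/4·508/209=-590/627
M: M0=0, M1=-590/627, M2=508/209, M3=-442/209, M4=436/627, M5=0
seg 0: a=5, c=M0/2=0, d=(M1−M0)/(6·3)=-295/5643, b=Δ0−h0·(2M0+M1)/6=-332/627
seg 1: a=2, c=M1/2=-295/627, d=(M2−M1)/(6·3)=1057/5643, b=Δ1−h1·(2M1+M2)/6=-1217/627
seg 2: a=-3, c=M2/2=254/209, d=(M3−M2)/(6·3)=-25/99, b=Δ2−h2·(2M2+M3)/6=184/627
seg 3: a=2, c=M3/2=-221/209, d=(M4−M3)/(6·3)=881/5643, b=Δ3−h3·(2M3+M4)/6=481/627
seg 4: a=-1, c=M4/2=218/627, d=(M5−M4)/(6·3)=-218/5643, b=Δ4−h4·(2M4+M5)/6=-854/627
t_q=51/4 → seg 4, τ=3/4; S=-1+-854/627·τ+218/627·τ²+-218/5643·τ³=-12321/6688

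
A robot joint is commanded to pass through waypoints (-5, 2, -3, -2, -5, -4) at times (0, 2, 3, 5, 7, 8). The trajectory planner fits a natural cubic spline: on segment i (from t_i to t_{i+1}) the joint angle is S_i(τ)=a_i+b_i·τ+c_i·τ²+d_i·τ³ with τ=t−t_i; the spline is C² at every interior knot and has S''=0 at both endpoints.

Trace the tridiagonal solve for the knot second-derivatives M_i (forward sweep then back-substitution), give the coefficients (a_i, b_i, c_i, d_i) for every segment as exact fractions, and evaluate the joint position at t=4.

  seg 0: a=-5 b=4759/698 c=0 d=-579/698
  seg 1: a=2 b=-2189/698 c=-1737/349 d=2173/698
  seg 2: a=-3 b=-1309/349 c=3045/698 d=-3123/2792
  seg 3: a=-2 b=193/698 c=-3279/1396 d=2039/2792
  seg 4: a=-5 b=-124/349 c=1419/698 d=-473/698
S(4) = -9791/2792

Δ: Δ0=7/2, Δ1=-5, Δ2=1/2, Δ3=-3/2, Δ4=1
row 1: diag=6, rhs=-51; c'=1/6, d'=-17/2
row 2: denom=6−1·1/6=35/6; d'=(33−1·-17/2)/(35/6)=249/35
row 3: denom=8−2·12/35=256/35; d'=(-12−2·249/35)/(256/35)=-459/128
row 4: denom=6−2·35/128=349/64; d'=(15−2·-459/128)/(349/64)=1419/349
back: M4=1419/349
back: M3=-459/128−35/128·1419/349=-3279/698
back: M2=249/35−12/35·-3279/698=3045/349
back: M1=-17/2−1/6·3045/349=-3474/349
M: M0=0, M1=-3474/349, M2=3045/349, M3=-3279/698, M4=1419/349, M5=0
seg 0: a=-5, c=M0/2=0, d=(M1−M0)/(6·2)=-579/698, b=Δ0−h0·(2M0+M1)/6=4759/698
seg 1: a=2, c=M1/2=-1737/349, d=(M2−M1)/(6·1)=2173/698, b=Δ1−h1·(2M1+M2)/6=-2189/698
seg 2: a=-3, c=M2/2=3045/698, d=(M3−M2)/(6·2)=-3123/2792, b=Δ2−h2·(2M2+M3)/6=-1309/349
seg 3: a=-2, c=M3/2=-3279/1396, d=(M4−M3)/(6·2)=2039/2792, b=Δ3−h3·(2M3+M4)/6=193/698
seg 4: a=-5, c=M4/2=1419/698, d=(M5−M4)/(6·1)=-473/698, b=Δ4−h4·(2M4+M5)/6=-124/349
t_q=4 → seg 2, τ=1; S=-3+-1309/349·τ+3045/698·τ²+-3123/2792·τ³=-9791/2792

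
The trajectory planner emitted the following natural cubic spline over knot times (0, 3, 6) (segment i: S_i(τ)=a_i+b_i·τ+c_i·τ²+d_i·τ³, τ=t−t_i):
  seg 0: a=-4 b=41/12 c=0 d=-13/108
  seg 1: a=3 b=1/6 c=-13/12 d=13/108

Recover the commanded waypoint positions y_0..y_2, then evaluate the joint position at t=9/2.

y_0 = S_0(0) = a_0 = -4
y_1 = S_1(0) = a_1 = 3
y_2 = S_1(3) = -3
t_q=9/2 is in segment 1 (τ=3/2); S_1(τ)=39/32

y_0=-4 y_1=3 y_2=-3
S(9/2) = 39/32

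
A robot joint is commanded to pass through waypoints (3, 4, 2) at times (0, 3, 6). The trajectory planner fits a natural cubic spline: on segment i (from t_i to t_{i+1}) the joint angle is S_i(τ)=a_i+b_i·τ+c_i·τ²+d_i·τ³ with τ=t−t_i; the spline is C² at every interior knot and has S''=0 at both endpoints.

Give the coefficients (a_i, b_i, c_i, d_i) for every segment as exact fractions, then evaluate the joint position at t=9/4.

  seg 0: a=3 b=7/12 c=0 d=-1/36
  seg 1: a=4 b=-1/6 c=-1/4 d=1/36
S(9/4) = 1023/256

Δ: Δ0=1/3, Δ1=-2/3
row 1: diag=12, rhs=-6; c'=1/4, d'=-1/2
back: M1=-1/2
M: M0=0, M1=-1/2, M2=0
seg 0: a=3, c=M0/2=0, d=(M1−M0)/(6·3)=-1/36, b=Δ0−h0·(2M0+M1)/6=7/12
seg 1: a=4, c=M1/2=-1/4, d=(M2−M1)/(6·3)=1/36, b=Δ1−h1·(2M1+M2)/6=-1/6
t_q=9/4 → seg 0, τ=9/4; S=3+7/12·τ+0·τ²+-1/36·τ³=1023/256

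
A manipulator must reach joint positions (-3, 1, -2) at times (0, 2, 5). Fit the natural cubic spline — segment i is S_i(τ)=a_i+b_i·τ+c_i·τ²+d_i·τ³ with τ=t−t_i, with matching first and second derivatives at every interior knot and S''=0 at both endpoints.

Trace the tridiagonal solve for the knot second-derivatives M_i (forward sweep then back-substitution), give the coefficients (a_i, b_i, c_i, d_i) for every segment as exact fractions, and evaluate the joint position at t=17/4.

  seg 0: a=-3 b=13/5 c=0 d=-3/20
  seg 1: a=1 b=4/5 c=-9/10 d=1/10
S(17/4) = -79/128

Δ: Δ0=2, Δ1=-1
row 1: diag=10, rhs=-18; c'=3/10, d'=-9/5
back: M1=-9/5
M: M0=0, M1=-9/5, M2=0
seg 0: a=-3, c=M0/2=0, d=(M1−M0)/(6·2)=-3/20, b=Δ0−h0·(2M0+M1)/6=13/5
seg 1: a=1, c=M1/2=-9/10, d=(M2−M1)/(6·3)=1/10, b=Δ1−h1·(2M1+M2)/6=4/5
t_q=17/4 → seg 1, τ=9/4; S=1+4/5·τ+-9/10·τ²+1/10·τ³=-79/128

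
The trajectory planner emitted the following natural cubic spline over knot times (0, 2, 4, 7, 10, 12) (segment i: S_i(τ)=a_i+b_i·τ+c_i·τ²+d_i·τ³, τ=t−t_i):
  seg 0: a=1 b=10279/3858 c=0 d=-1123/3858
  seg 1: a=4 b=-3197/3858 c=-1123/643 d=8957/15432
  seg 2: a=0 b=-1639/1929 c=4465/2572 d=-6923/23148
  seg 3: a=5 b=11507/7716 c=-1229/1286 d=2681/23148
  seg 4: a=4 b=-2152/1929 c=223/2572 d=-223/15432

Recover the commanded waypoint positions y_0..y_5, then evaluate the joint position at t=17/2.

y_0=1 y_1=4 y_2=0 y_3=5 y_4=4 y_5=2
S(17/2) = 112707/20576

y_0 = S_0(0) = a_0 = 1
y_1 = S_1(0) = a_1 = 4
y_2 = S_2(0) = a_2 = 0
y_3 = S_3(0) = a_3 = 5
y_4 = S_4(0) = a_4 = 4
y_5 = S_4(2) = 2
t_q=17/2 is in segment 3 (τ=3/2); S_3(τ)=112707/20576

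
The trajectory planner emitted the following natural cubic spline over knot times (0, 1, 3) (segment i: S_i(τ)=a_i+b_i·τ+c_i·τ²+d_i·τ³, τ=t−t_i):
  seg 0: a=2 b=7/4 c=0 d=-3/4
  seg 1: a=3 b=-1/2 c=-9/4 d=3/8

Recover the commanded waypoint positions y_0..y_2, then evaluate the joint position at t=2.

y_0 = S_0(0) = a_0 = 2
y_1 = S_1(0) = a_1 = 3
y_2 = S_1(2) = -4
t_q=2 is in segment 1 (τ=1); S_1(τ)=5/8

y_0=2 y_1=3 y_2=-4
S(2) = 5/8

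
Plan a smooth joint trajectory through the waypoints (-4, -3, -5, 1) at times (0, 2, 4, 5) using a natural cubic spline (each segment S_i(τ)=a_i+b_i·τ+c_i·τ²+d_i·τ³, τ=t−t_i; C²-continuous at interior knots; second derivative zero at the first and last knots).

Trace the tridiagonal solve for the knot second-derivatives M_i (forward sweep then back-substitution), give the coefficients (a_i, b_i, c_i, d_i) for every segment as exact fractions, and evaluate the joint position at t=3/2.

Δ: Δ0=1/2, Δ1=-1, Δ2=6
row 1: diag=8, rhs=-9; c'=1/4, d'=-9/8
row 2: denom=6−2·1/4=11/2; d'=(42−2·-9/8)/(11/2)=177/22
back: M2=177/22
back: M1=-9/8−1/4·177/22=-69/22
M: M0=0, M1=-69/22, M2=177/22, M3=0
seg 0: a=-4, c=M0/2=0, d=(M1−M0)/(6·2)=-23/88, b=Δ0−h0·(2M0+M1)/6=17/11
seg 1: a=-3, c=M1/2=-69/44, d=(M2−M1)/(6·2)=41/44, b=Δ1−h1·(2M1+M2)/6=-35/22
seg 2: a=-5, c=M2/2=177/44, d=(M3−M2)/(6·1)=-59/44, b=Δ2−h2·(2M2+M3)/6=73/22
t_q=3/2 → seg 0, τ=3/2; S=-4+17/11·τ+0·τ²+-23/88·τ³=-1805/704

  seg 0: a=-4 b=17/11 c=0 d=-23/88
  seg 1: a=-3 b=-35/22 c=-69/44 d=41/44
  seg 2: a=-5 b=73/22 c=177/44 d=-59/44
S(3/2) = -1805/704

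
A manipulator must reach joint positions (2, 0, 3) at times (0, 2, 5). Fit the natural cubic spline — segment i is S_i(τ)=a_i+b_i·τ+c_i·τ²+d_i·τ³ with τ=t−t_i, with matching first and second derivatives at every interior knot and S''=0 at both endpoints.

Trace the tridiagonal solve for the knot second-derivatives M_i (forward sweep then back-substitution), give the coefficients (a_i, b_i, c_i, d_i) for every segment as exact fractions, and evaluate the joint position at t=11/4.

  seg 0: a=2 b=-7/5 c=0 d=1/10
  seg 1: a=0 b=-1/5 c=3/5 d=-1/15
S(11/4) = 51/320

Δ: Δ0=-1, Δ1=1
row 1: diag=10, rhs=12; c'=3/10, d'=6/5
back: M1=6/5
M: M0=0, M1=6/5, M2=0
seg 0: a=2, c=M0/2=0, d=(M1−M0)/(6·2)=1/10, b=Δ0−h0·(2M0+M1)/6=-7/5
seg 1: a=0, c=M1/2=3/5, d=(M2−M1)/(6·3)=-1/15, b=Δ1−h1·(2M1+M2)/6=-1/5
t_q=11/4 → seg 1, τ=3/4; S=0+-1/5·τ+3/5·τ²+-1/15·τ³=51/320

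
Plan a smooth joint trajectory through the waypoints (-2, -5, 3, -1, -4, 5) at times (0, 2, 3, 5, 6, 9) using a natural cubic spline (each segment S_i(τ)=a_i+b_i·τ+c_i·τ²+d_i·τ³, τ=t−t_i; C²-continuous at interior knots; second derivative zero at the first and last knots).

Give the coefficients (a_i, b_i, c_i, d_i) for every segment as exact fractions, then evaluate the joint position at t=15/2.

  seg 0: a=-2 b=-15627/2906 c=0 d=2817/2906
  seg 1: a=-5 b=18177/2906 c=8451/1453 d=-11831/2906
  seg 2: a=3 b=8244/1453 c=-18591/2906 d=7441/5812
  seg 3: a=-1 b=-6615/1453 c=1866/1453 d=390/1453
  seg 4: a=-4 b=-1713/1453 c=3036/1453 d=-1012/4359
S(15/2) = -2689/1453

Δ: Δ0=-3/2, Δ1=8, Δ2=-2, Δ3=-3, Δ4=3
row 1: diag=6, rhs=57; c'=1/6, d'=19/2
row 2: denom=6−1·1/6=35/6; d'=(-60−1·19/2)/(35/6)=-417/35
row 3: denom=6−2·12/35=186/35; d'=(-6−2·-417/35)/(186/35)=104/31
row 4: denom=8−1·35/186=1453/186; d'=(36−1·104/31)/(1453/186)=6072/1453
back: M4=6072/1453
back: M3=104/31−35/186·6072/1453=3732/1453
back: M2=-417/35−12/35·3732/1453=-18591/1453
back: M1=19/2−1/6·-18591/1453=16902/1453
M: M0=0, M1=16902/1453, M2=-18591/1453, M3=3732/1453, M4=6072/1453, M5=0
seg 0: a=-2, c=M0/2=0, d=(M1−M0)/(6·2)=2817/2906, b=Δ0−h0·(2M0+M1)/6=-15627/2906
seg 1: a=-5, c=M1/2=8451/1453, d=(M2−M1)/(6·1)=-11831/2906, b=Δ1−h1·(2M1+M2)/6=18177/2906
seg 2: a=3, c=M2/2=-18591/2906, d=(M3−M2)/(6·2)=7441/5812, b=Δ2−h2·(2M2+M3)/6=8244/1453
seg 3: a=-1, c=M3/2=1866/1453, d=(M4−M3)/(6·1)=390/1453, b=Δ3−h3·(2M3+M4)/6=-6615/1453
seg 4: a=-4, c=M4/2=3036/1453, d=(M5−M4)/(6·3)=-1012/4359, b=Δ4−h4·(2M4+M5)/6=-1713/1453
t_q=15/2 → seg 4, τ=3/2; S=-4+-1713/1453·τ+3036/1453·τ²+-1012/4359·τ³=-2689/1453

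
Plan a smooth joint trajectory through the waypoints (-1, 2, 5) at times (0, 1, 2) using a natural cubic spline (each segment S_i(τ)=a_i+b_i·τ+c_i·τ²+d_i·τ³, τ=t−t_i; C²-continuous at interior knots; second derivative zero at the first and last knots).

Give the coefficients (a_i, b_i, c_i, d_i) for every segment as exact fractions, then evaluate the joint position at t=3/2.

Δ: Δ0=3, Δ1=3
row 1: diag=4, rhs=0; c'=1/4, d'=0
back: M1=0
M: M0=0, M1=0, M2=0
seg 0: a=-1, c=M0/2=0, d=(M1−M0)/(6·1)=0, b=Δ0−h0·(2M0+M1)/6=3
seg 1: a=2, c=M1/2=0, d=(M2−M1)/(6·1)=0, b=Δ1−h1·(2M1+M2)/6=3
t_q=3/2 → seg 1, τ=1/2; S=2+3·τ+0·τ²+0·τ³=7/2

  seg 0: a=-1 b=3 c=0 d=0
  seg 1: a=2 b=3 c=0 d=0
S(3/2) = 7/2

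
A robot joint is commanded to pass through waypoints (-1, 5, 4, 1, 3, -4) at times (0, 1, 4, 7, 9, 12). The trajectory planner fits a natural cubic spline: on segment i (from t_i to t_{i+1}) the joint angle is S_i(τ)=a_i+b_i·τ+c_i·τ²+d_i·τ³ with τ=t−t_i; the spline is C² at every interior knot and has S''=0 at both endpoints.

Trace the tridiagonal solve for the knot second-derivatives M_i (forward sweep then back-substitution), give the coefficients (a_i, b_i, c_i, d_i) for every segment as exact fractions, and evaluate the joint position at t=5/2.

Δ: Δ0=6, Δ1=-1/3, Δ2=-1, Δ3=1, Δ4=-7/3
row 1: diag=8, rhs=-38; c'=3/8, d'=-19/4
row 2: denom=12−3·3/8=87/8; d'=(-4−3·-19/4)/(87/8)=82/87
row 3: denom=10−3·8/29=266/29; d'=(12−3·82/87)/(266/29)=1
row 4: denom=10−2·29/133=1272/133; d'=(-20−2·1)/(1272/133)=-1463/636
back: M4=-1463/636
back: M3=1−29/133·-1463/636=955/636
back: M2=82/87−8/29·955/636=28/53
back: M1=-19/4−3/8·28/53=-1049/212
M: M0=0, M1=-1049/212, M2=28/53, M3=955/636, M4=-1463/636, M5=0
seg 0: a=-1, c=M0/2=0, d=(M1−M0)/(6·1)=-1049/1272, b=Δ0−h0·(2M0+M1)/6=8681/1272
seg 1: a=5, c=M1/2=-1049/424, d=(M2−M1)/(6·3)=129/424, b=Δ1−h1·(2M1+M2)/6=2767/636
seg 2: a=4, c=M2/2=14/53, d=(M3−M2)/(6·3)=619/11448, b=Δ2−h2·(2M2+M3)/6=-2899/1272
seg 3: a=1, c=M3/2=955/1272, d=(M4−M3)/(6·2)=-403/1272, b=Δ3−h3·(2M3+M4)/6=487/636
seg 4: a=3, c=M4/2=-1463/1272, d=(M5−M4)/(6·3)=1463/11448, b=Δ4−h4·(2M4+M5)/6=-7/212
t_q=5/2 → seg 1, τ=3/2; S=5+2767/636·τ+-1049/424·τ²+129/424·τ³=23697/3392

  seg 0: a=-1 b=8681/1272 c=0 d=-1049/1272
  seg 1: a=5 b=2767/636 c=-1049/424 d=129/424
  seg 2: a=4 b=-2899/1272 c=14/53 d=619/11448
  seg 3: a=1 b=487/636 c=955/1272 d=-403/1272
  seg 4: a=3 b=-7/212 c=-1463/1272 d=1463/11448
S(5/2) = 23697/3392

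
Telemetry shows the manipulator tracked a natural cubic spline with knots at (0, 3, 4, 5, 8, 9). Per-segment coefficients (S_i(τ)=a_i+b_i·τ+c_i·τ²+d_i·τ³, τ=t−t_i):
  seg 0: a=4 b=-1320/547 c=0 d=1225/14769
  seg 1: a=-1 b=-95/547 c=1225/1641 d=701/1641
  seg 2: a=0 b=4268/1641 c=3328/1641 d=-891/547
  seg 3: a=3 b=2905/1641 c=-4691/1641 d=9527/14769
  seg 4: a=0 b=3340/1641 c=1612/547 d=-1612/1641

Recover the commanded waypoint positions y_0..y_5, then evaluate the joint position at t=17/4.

y_0 = S_0(0) = a_0 = 4
y_1 = S_1(0) = a_1 = -1
y_2 = S_2(0) = a_2 = 0
y_3 = S_3(0) = a_3 = 3
y_4 = S_4(0) = a_4 = 0
y_5 = S_4(1) = 4
t_q=17/4 is in segment 2 (τ=1/4); S_2(τ)=26309/35008

y_0=4 y_1=-1 y_2=0 y_3=3 y_4=0 y_5=4
S(17/4) = 26309/35008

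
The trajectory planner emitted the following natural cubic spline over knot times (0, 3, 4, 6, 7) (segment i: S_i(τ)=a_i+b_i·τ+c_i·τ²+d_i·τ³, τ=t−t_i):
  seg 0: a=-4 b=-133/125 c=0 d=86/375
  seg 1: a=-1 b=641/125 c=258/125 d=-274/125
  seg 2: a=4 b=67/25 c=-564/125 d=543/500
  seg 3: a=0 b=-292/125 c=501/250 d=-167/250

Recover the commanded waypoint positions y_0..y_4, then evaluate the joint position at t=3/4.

y_0 = S_0(0) = a_0 = -4
y_1 = S_1(0) = a_1 = -1
y_2 = S_2(0) = a_2 = 4
y_3 = S_3(0) = a_3 = 0
y_4 = S_3(1) = -1
t_q=3/4 is in segment 0 (τ=3/4); S_0(τ)=-3761/800

y_0=-4 y_1=-1 y_2=4 y_3=0 y_4=-1
S(3/4) = -3761/800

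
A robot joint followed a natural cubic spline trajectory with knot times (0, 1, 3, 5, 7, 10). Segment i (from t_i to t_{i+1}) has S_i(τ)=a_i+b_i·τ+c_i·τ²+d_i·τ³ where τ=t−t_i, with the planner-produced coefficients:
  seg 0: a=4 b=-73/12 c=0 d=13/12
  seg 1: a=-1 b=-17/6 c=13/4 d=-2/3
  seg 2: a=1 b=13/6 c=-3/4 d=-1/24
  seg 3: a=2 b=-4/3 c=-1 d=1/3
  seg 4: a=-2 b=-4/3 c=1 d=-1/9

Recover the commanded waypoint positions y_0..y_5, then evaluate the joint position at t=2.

y_0=4 y_1=-1 y_2=1 y_3=2 y_4=-2 y_5=0
S(2) = -5/4

y_0 = S_0(0) = a_0 = 4
y_1 = S_1(0) = a_1 = -1
y_2 = S_2(0) = a_2 = 1
y_3 = S_3(0) = a_3 = 2
y_4 = S_4(0) = a_4 = -2
y_5 = S_4(3) = 0
t_q=2 is in segment 1 (τ=1); S_1(τ)=-5/4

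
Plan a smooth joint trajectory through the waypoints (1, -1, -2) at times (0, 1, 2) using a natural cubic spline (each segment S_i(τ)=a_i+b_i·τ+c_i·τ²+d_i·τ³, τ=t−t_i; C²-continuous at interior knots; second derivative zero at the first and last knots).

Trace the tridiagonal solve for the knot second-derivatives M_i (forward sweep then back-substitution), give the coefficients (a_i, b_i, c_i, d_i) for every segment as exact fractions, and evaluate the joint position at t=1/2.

  seg 0: a=1 b=-9/4 c=0 d=1/4
  seg 1: a=-1 b=-3/2 c=3/4 d=-1/4
S(1/2) = -3/32

Δ: Δ0=-2, Δ1=-1
row 1: diag=4, rhs=6; c'=1/4, d'=3/2
back: M1=3/2
M: M0=0, M1=3/2, M2=0
seg 0: a=1, c=M0/2=0, d=(M1−M0)/(6·1)=1/4, b=Δ0−h0·(2M0+M1)/6=-9/4
seg 1: a=-1, c=M1/2=3/4, d=(M2−M1)/(6·1)=-1/4, b=Δ1−h1·(2M1+M2)/6=-3/2
t_q=1/2 → seg 0, τ=1/2; S=1+-9/4·τ+0·τ²+1/4·τ³=-3/32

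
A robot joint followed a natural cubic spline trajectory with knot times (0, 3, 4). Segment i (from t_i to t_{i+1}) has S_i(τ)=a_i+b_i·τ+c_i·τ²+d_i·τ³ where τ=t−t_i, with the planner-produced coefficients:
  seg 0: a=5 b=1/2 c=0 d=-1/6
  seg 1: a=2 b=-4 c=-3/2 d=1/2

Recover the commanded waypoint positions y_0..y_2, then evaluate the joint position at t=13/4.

y_0=5 y_1=2 y_2=-3
S(13/4) = 117/128

y_0 = S_0(0) = a_0 = 5
y_1 = S_1(0) = a_1 = 2
y_2 = S_1(1) = -3
t_q=13/4 is in segment 1 (τ=1/4); S_1(τ)=117/128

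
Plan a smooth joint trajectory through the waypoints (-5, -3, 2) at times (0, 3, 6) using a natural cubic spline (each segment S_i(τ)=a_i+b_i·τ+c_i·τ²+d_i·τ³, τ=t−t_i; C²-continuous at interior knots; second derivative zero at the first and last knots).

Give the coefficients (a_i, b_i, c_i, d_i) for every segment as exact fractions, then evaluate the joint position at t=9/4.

Δ: Δ0=2/3, Δ1=5/3
row 1: diag=12, rhs=6; c'=1/4, d'=1/2
back: M1=1/2
M: M0=0, M1=1/2, M2=0
seg 0: a=-5, c=M0/2=0, d=(M1−M0)/(6·3)=1/36, b=Δ0−h0·(2M0+M1)/6=5/12
seg 1: a=-3, c=M1/2=1/4, d=(M2−M1)/(6·3)=-1/36, b=Δ1−h1·(2M1+M2)/6=7/6
t_q=9/4 → seg 0, τ=9/4; S=-5+5/12·τ+0·τ²+1/36·τ³=-959/256

  seg 0: a=-5 b=5/12 c=0 d=1/36
  seg 1: a=-3 b=7/6 c=1/4 d=-1/36
S(9/4) = -959/256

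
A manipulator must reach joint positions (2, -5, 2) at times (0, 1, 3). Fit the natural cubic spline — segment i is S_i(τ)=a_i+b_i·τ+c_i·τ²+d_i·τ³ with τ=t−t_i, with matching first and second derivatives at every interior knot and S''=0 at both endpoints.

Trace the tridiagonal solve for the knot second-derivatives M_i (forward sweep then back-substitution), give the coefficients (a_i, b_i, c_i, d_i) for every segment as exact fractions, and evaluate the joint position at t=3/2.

Δ: Δ0=-7, Δ1=7/2
row 1: diag=6, rhs=63; c'=1/3, d'=21/2
back: M1=21/2
M: M0=0, M1=21/2, M2=0
seg 0: a=2, c=M0/2=0, d=(M1−M0)/(6·1)=7/4, b=Δ0−h0·(2M0+M1)/6=-35/4
seg 1: a=-5, c=M1/2=21/4, d=(M2−M1)/(6·2)=-7/8, b=Δ1−h1·(2M1+M2)/6=-7/2
t_q=3/2 → seg 1, τ=1/2; S=-5+-7/2·τ+21/4·τ²+-7/8·τ³=-355/64

  seg 0: a=2 b=-35/4 c=0 d=7/4
  seg 1: a=-5 b=-7/2 c=21/4 d=-7/8
S(3/2) = -355/64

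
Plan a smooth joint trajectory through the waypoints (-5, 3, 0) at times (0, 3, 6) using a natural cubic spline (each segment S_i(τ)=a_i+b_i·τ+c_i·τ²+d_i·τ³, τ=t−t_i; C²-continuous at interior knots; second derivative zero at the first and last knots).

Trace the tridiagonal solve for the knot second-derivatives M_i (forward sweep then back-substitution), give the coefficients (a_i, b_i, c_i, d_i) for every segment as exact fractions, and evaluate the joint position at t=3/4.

Δ: Δ0=8/3, Δ1=-1
row 1: diag=12, rhs=-22; c'=1/4, d'=-11/6
back: M1=-11/6
M: M0=0, M1=-11/6, M2=0
seg 0: a=-5, c=M0/2=0, d=(M1−M0)/(6·3)=-11/108, b=Δ0−h0·(2M0+M1)/6=43/12
seg 1: a=3, c=M1/2=-11/12, d=(M2−M1)/(6·3)=11/108, b=Δ1−h1·(2M1+M2)/6=5/6
t_q=3/4 → seg 0, τ=3/4; S=-5+43/12·τ+0·τ²+-11/108·τ³=-603/256

  seg 0: a=-5 b=43/12 c=0 d=-11/108
  seg 1: a=3 b=5/6 c=-11/12 d=11/108
S(3/4) = -603/256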